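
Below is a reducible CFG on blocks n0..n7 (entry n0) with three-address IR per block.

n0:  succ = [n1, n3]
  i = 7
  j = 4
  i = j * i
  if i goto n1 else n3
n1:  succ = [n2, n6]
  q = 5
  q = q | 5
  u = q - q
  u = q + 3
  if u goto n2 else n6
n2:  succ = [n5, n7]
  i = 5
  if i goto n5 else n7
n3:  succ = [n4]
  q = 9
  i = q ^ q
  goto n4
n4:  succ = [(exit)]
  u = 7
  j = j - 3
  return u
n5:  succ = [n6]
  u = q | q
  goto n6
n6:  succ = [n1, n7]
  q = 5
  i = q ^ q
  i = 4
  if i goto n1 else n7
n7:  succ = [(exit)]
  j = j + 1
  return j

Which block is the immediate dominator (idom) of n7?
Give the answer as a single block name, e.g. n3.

Answer: n1

Derivation:
idom tree: n1←n0 n2←n1 n3←n0 n4←n3 n5←n2 n6←n1 n7←n1
Dom at joins:
  n1: preds {n0,n6}: {n0} ∩ {n0,n1,n6} = {n0}; idom=n0
  n6: preds {n1,n5}: {n0,n1} ∩ {n0,n1,n2,n5} = {n0,n1}; idom=n1
  n7: preds {n2,n6}: {n0,n1,n2} ∩ {n0,n1,n6} = {n0,n1}; idom=n1

idom(n7) = n1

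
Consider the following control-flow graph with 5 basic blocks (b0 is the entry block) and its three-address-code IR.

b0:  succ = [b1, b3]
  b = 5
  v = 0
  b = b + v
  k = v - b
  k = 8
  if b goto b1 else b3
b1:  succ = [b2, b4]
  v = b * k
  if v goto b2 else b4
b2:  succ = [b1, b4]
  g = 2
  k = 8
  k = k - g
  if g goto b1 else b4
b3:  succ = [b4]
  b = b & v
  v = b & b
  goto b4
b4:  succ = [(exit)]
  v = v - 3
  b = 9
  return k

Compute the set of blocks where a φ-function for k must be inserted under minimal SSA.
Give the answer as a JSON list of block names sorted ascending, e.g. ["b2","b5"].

Answer: ["b1", "b4"]

Working:
idom tree: b1←b0 b2←b1 b3←b0 b4←b0
Dom∩ at merges:
  b1: preds {b0,b2}: {b0} ∩ {b0,b1,b2} = {b0}; idom=b0
  b4: preds {b1,b2,b3}: {b0,b1} ∩ {b0,b1,b2} ∩ {b0,b3} = {b0}; idom=b0

Frontier:
  join b1 pred b0: · stop@b0
  join b1 pred b2: b2→b1 stop@b0
  join b4 pred b1: b1 stop@b0
  join b4 pred b2: b2→b1 stop@b0
  join b4 pred b3: b3 stop@b0
  b0: DF=∅
  b1: DF={b1,b4}
  b2: DF={b1,b4}
  b3: DF={b4}
  b4: DF=∅

φ for k: defs {b0,b2}
  DF⁺ = {b1,b4}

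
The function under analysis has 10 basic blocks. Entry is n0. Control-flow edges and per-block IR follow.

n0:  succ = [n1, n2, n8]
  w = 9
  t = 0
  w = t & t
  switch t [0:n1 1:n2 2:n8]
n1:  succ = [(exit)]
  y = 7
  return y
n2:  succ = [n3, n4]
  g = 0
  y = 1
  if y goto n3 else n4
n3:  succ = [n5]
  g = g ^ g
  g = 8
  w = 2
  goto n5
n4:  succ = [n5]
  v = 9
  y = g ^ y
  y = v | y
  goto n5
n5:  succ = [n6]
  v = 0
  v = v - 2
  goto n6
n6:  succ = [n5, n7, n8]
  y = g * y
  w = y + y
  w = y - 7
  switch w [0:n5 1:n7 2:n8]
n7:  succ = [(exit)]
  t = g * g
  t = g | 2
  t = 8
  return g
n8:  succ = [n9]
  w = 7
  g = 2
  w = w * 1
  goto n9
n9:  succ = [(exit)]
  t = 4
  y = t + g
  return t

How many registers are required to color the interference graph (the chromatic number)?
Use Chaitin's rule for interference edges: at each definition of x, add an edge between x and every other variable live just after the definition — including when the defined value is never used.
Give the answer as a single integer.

Block summaries:
  n0 def {t,w} use ∅
  n1 def {y} use ∅
  n2 def {g,y} use ∅
  n3 def {g,w} use {g}
  n4 def {v,y} use {g,y}
  n5 def {v} use ∅
  n6 def {w,y} use {g,y}
  n7 def {t} use {g}
  n8 def {g,w} use ∅
  n9 def {t,y} use {g}

Backward fixpoint:
  live n0: ∅→∅
  live n1: ∅→∅
  live n2: ∅→{g,y}
  live n3: {g,y}→{g,y}
  live n4: {g,y}→{g,y}
  live n5: {g,y}→{g,y}
  live n6: {g,y}→{g,y}
  live n7: {g}→∅
  live n8: ∅→{g}
  live n9: {g}→∅

Conflict graph:
  g: {t,v,w,y}
  t: {g,w,y}
  v: {g,y}
  w: {g,t,y}
  y: {g,t,v,w}

Chromatic number:
  lower bound: {g,t,w,y} mutually conflict ⇒ χ ≥ 4
  4-colouring: R0={g}  R1={y}  R2={t,v}  R3={w}
  χ = 4

Answer: 4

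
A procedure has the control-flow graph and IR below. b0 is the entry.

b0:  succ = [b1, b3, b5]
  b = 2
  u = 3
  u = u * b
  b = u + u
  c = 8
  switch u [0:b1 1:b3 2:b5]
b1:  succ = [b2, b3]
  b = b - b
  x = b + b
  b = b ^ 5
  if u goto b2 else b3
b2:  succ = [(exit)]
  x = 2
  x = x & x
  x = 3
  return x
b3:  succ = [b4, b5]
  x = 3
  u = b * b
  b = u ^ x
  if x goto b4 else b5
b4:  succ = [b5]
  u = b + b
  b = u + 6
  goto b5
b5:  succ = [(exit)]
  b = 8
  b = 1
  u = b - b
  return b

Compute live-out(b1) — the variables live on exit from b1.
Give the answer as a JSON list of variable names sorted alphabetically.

Answer: ["b"]

Working:
Per-block:
  b0 def {b,c,u} use ∅
  b1 def {b,x} use {b,u}
  b2 def {x} use ∅
  b3 def {b,u,x} use {b}
  b4 def {b,u} use {b}
  b5 def {b,u} use ∅

Liveness:
  b0 li=∅ lo={b,u}
  b1 li={b,u} lo={b}
  b2 li=∅ lo=∅
  b3 li={b} lo={b}
  b4 li={b} lo=∅
  b5 li=∅ lo=∅

live-out(b1) = ["b"]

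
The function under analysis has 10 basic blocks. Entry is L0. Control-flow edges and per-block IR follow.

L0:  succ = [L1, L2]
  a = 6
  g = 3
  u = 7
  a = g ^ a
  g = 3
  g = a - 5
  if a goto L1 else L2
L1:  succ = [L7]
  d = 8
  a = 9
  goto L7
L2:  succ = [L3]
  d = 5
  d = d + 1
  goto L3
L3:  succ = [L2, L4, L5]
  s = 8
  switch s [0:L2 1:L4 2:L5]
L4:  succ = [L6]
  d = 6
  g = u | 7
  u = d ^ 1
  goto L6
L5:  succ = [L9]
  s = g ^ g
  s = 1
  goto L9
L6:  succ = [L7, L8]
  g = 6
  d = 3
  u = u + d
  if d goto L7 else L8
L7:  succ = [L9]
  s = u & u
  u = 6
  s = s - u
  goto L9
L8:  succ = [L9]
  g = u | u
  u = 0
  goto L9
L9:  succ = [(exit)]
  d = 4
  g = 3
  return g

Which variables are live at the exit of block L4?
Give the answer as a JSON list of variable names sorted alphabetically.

Answer: ["u"]

Analysis:
Per-block:
  L0: {a,g,u} / ∅
  L1: {a,d} / ∅
  L2: {d} / ∅
  L3: {s} / ∅
  L4: {d,g,u} / {u}
  L5: {s} / {g}
  L6: {d,g,u} / {u}
  L7: {s,u} / {u}
  L8: {g,u} / {u}
  L9: {d,g} / ∅

Liveness:
  L0: in=∅ out={g,u}
  L1: in={u} out={u}
  L2: in={g,u} out={g,u}
  L3: in={g,u} out={g,u}
  L4: in={u} out={u}
  L5: in={g} out=∅
  L6: in={u} out={u}
  L7: in={u} out=∅
  L8: in={u} out=∅
  L9: in=∅ out=∅

live-out(L4) = ["u"]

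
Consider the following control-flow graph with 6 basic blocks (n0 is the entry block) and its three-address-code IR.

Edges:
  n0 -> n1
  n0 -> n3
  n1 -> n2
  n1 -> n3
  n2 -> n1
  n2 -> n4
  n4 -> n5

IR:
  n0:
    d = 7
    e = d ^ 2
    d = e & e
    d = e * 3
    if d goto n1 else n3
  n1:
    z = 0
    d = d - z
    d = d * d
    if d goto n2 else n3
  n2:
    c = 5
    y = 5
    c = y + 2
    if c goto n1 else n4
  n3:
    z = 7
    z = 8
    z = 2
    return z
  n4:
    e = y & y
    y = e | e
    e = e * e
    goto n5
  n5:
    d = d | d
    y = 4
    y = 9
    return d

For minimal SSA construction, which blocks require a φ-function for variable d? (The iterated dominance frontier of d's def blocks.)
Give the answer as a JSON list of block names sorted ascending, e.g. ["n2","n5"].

Answer: ["n1", "n3"]

Derivation:
idom tree: n1←n0 n2←n1 n3←n0 n4←n2 n5←n4
Dom∩ at merges:
  n1: preds {n0,n2}: {n0} ∩ {n0,n1,n2} = {n0}; idom=n0
  n3: preds {n0,n1}: {n0} ∩ {n0,n1} = {n0}; idom=n0

DF derivation:
  n1←n0: walk · to n0
  n1←n2: walk n2→n1 to n0
  n3←n0: walk · to n0
  n3←n1: walk n1 to n0
  n0 → ∅
  n1 → {n1,n3}
  n2 → {n1}
  n3 → ∅
  n4 → ∅
  n5 → ∅

φ for d: defs {n0,n1,n5}
  DF⁺ = {n1,n3}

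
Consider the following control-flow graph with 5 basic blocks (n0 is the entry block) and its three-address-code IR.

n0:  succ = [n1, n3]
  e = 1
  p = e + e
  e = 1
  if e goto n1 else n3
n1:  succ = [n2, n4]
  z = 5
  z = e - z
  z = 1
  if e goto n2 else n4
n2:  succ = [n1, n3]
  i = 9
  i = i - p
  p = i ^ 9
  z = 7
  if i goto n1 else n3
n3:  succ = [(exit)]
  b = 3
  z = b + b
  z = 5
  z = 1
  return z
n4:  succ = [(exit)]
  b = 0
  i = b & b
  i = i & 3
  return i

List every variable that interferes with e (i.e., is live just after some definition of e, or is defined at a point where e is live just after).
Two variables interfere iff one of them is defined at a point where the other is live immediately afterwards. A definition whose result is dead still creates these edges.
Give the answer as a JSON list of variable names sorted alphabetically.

Per-block:
  n0: {e,p} / ∅
  n1: {z} / {e}
  n2: {i,p,z} / {p}
  n3: {b,z} / ∅
  n4: {b,i} / ∅

Backward fixpoint:
  live n0: ∅→{e,p}
  live n1: {e,p}→{e,p}
  live n2: {e,p}→{e,p}
  live n3: ∅→∅
  live n4: ∅→∅

Interfere edges:
  b — ∅
  e — {i,p,z}
  i — {e,p,z}
  p — {e,i,z}
  z — {e,i,p}

N(e) = ["i", "p", "z"]

Answer: ["i", "p", "z"]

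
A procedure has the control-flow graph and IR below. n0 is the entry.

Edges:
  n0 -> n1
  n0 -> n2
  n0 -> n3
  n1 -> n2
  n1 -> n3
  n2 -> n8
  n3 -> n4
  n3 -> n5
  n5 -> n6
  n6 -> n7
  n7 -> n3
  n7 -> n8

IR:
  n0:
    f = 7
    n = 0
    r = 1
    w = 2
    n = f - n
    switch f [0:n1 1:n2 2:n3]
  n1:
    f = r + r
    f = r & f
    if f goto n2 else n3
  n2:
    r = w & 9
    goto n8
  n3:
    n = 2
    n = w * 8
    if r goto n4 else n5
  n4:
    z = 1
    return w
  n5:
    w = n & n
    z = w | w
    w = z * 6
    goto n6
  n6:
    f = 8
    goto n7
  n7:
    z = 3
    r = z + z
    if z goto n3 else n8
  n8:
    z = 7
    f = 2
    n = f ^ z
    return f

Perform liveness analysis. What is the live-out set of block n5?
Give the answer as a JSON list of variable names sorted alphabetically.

Answer: ["w"]

Derivation:
def/use:
  n0: {f,n,r,w} / ∅
  n1: {f} / {r}
  n2: {r} / {w}
  n3: {n} / {r,w}
  n4: {z} / {w}
  n5: {w,z} / {n}
  n6: {f} / ∅
  n7: {r,z} / ∅
  n8: {f,n,z} / ∅

Backward fixpoint:
  live n0: ∅→{r,w}
  live n1: {r,w}→{r,w}
  live n2: {w}→∅
  live n3: {r,w}→{n,w}
  live n4: {w}→∅
  live n5: {n}→{w}
  live n6: {w}→{w}
  live n7: {w}→{r,w}
  live n8: ∅→∅

live-out(n5) = ["w"]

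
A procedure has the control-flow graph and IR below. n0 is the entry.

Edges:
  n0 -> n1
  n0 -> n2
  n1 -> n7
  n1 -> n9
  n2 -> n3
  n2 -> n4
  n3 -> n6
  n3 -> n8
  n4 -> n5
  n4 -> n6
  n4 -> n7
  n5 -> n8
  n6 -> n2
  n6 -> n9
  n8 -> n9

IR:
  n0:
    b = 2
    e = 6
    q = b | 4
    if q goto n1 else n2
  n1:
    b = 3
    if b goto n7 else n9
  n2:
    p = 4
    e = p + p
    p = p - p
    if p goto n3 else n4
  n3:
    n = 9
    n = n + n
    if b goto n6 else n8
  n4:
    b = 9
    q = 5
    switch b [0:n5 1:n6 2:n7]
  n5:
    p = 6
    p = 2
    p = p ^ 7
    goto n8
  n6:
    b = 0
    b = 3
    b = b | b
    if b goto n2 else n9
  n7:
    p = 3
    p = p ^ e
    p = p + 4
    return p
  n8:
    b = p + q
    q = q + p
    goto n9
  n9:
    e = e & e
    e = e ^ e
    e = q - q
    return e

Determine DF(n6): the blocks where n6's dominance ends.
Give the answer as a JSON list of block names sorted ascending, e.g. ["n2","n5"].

Answer: ["n2", "n9"]

Analysis:
idom tree: n1←n0 n2←n0 n3←n2 n4←n2 n5←n4 n6←n2 n7←n0 n8←n2 n9←n0
Dom∩ at merges:
  n2: preds {n0,n6}: {n0} ∩ {n0,n2,n6} = {n0}; idom=n0
  n6: preds {n3,n4}: {n0,n2,n3} ∩ {n0,n2,n4} = {n0,n2}; idom=n2
  n7: preds {n1,n4}: {n0,n1} ∩ {n0,n2,n4} = {n0}; idom=n0
  n8: preds {n3,n5}: {n0,n2,n3} ∩ {n0,n2,n4,n5} = {n0,n2}; idom=n2
  n9: preds {n1,n6,n8}: {n0,n1} ∩ {n0,n2,n6} ∩ {n0,n2,n8} = {n0}; idom=n0

DF walk-up:
  n2←n0: walk · to n0
  n2←n6: walk n6→n2 to n0
  n6←n3: walk n3 to n2
  n6←n4: walk n4 to n2
  n7←n1: walk n1 to n0
  n7←n4: walk n4→n2 to n0
  n8←n3: walk n3 to n2
  n8←n5: walk n5→n4 to n2
  n9←n1: walk n1 to n0
  n9←n6: walk n6→n2 to n0
  n9←n8: walk n8→n2 to n0
  DF(n0)=∅
  DF(n1)={n7,n9}
  DF(n2)={n2,n7,n9}
  DF(n3)={n6,n8}
  DF(n4)={n6,n7,n8}
  DF(n5)={n8}
  DF(n6)={n2,n9}
  DF(n7)=∅
  DF(n8)={n9}
  DF(n9)=∅

DF(n6) = ["n2", "n9"]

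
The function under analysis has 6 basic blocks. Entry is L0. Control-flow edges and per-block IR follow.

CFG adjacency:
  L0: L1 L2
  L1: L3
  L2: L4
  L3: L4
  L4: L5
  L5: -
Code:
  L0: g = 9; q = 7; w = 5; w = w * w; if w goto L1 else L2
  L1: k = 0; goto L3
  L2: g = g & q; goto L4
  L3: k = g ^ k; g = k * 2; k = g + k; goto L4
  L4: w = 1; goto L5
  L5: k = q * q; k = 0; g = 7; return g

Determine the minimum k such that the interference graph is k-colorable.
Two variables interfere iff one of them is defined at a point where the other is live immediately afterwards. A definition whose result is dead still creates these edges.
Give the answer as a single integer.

Answer: 3

Working:
Block summaries:
  L0: {g,q,w} / ∅
  L1: {k} / ∅
  L2: {g} / {g,q}
  L3: {g,k} / {g,k}
  L4: {w} / ∅
  L5: {g,k} / {q}

Liveness:
  L0: in=∅ out={g,q}
  L1: in={g,q} out={g,k,q}
  L2: in={g,q} out={q}
  L3: in={g,k,q} out={q}
  L4: in={q} out={q}
  L5: in={q} out=∅

Interference:
  g: {k,q,w}
  k: {g,q}
  q: {g,k,w}
  w: {g,q}

Chromatic number:
  {g,k,q} pairwise interfere (3-clique) ⇒ χ ≥ 3
  assign g→r0 k→r2 q→r1 w→r2 — no edge inside a register ⇒ χ ≤ 3
  χ = 3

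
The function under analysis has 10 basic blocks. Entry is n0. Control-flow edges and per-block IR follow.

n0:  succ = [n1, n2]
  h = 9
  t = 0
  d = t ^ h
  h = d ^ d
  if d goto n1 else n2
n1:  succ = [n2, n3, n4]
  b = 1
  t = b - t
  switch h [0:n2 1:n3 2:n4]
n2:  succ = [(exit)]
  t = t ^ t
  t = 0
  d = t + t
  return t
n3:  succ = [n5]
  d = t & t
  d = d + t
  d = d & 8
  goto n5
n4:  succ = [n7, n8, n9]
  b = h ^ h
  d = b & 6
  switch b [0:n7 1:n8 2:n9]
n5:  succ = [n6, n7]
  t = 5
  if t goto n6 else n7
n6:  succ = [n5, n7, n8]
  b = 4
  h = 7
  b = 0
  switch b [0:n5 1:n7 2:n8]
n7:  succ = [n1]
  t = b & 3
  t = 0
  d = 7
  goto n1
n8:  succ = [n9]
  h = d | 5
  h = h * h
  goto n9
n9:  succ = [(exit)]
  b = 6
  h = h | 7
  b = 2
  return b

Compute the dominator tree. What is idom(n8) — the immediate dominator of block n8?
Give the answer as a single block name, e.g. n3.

idom tree: n1←n0 n2←n0 n3←n1 n4←n1 n5←n3 n6←n5 n7←n1 n8←n1 n9←n1
Dom∩ at merges:
  n1: preds {n0,n7}: {n0} ∩ {n0,n1,n7} = {n0}; idom=n0
  n2: preds {n0,n1}: {n0} ∩ {n0,n1} = {n0}; idom=n0
  n5: preds {n3,n6}: {n0,n1,n3} ∩ {n0,n1,n3,n5,n6} = {n0,n1,n3}; idom=n3
  n7: preds {n4,n5,n6}: {n0,n1,n4} ∩ {n0,n1,n3,n5} ∩ {n0,n1,n3,n5,n6} = {n0,n1}; idom=n1
  n8: preds {n4,n6}: {n0,n1,n4} ∩ {n0,n1,n3,n5,n6} = {n0,n1}; idom=n1
  n9: preds {n4,n8}: {n0,n1,n4} ∩ {n0,n1,n8} = {n0,n1}; idom=n1

idom(n8) = n1

Answer: n1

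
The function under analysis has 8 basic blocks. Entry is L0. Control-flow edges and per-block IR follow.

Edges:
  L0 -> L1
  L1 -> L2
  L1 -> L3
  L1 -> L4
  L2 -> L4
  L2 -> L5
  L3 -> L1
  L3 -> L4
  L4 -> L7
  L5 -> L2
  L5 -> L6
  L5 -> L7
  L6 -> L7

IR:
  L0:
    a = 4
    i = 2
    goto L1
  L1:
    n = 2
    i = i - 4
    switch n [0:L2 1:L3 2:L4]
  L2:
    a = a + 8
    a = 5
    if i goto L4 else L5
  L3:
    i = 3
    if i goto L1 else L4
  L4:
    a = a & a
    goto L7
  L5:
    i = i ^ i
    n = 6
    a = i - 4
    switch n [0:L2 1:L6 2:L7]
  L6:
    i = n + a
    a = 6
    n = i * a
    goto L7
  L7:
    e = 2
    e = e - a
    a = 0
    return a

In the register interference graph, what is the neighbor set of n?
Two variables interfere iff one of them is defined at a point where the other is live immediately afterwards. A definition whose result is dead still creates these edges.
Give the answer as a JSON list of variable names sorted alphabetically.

Answer: ["a", "i"]

Analysis:
def/use:
  L0 def {a,i} use ∅
  L1 def {i,n} use {i}
  L2 def {a} use {a,i}
  L3 def {i} use ∅
  L4 def {a} use {a}
  L5 def {a,i,n} use {i}
  L6 def {a,i,n} use {a,n}
  L7 def {a,e} use {a}

Backward fixpoint:
  L0 li=∅ lo={a,i}
  L1 li={a,i} lo={a,i}
  L2 li={a,i} lo={a,i}
  L3 li={a} lo={a,i}
  L4 li={a} lo={a}
  L5 li={i} lo={a,i,n}
  L6 li={a,n} lo={a}
  L7 li={a} lo=∅

Interfere edges:
  a↔{e,i,n}
  e↔{a}
  i↔{a,n}
  n↔{a,i}

N(n) = ["a", "i"]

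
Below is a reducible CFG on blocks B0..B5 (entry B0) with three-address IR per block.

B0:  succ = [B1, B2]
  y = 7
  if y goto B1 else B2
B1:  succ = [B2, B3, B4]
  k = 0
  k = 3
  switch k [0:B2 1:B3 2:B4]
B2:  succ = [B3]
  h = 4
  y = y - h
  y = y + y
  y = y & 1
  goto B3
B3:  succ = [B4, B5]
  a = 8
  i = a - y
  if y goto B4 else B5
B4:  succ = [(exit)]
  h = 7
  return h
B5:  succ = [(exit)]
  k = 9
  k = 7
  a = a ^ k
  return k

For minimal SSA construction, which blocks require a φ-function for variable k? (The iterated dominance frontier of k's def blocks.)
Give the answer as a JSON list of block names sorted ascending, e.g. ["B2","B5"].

Answer: ["B2", "B3", "B4"]

Working:
idom tree: B1←B0 B2←B0 B3←B0 B4←B0 B5←B3
Join-block Dom:
  B2: preds {B0,B1}: {B0} ∩ {B0,B1} = {B0}; idom=B0
  B3: preds {B1,B2}: {B0,B1} ∩ {B0,B2} = {B0}; idom=B0
  B4: preds {B1,B3}: {B0,B1} ∩ {B0,B3} = {B0}; idom=B0

DF derivation:
  join B2 pred B0: · stop@B0
  join B2 pred B1: B1 stop@B0
  join B3 pred B1: B1 stop@B0
  join B3 pred B2: B2 stop@B0
  join B4 pred B1: B1 stop@B0
  join B4 pred B3: B3 stop@B0
  B0 → ∅
  B1 → {B2,B3,B4}
  B2 → {B3}
  B3 → {B4}
  B4 → ∅
  B5 → ∅

φ for k: defs {B1,B5}
  DF⁺ = {B2,B3,B4}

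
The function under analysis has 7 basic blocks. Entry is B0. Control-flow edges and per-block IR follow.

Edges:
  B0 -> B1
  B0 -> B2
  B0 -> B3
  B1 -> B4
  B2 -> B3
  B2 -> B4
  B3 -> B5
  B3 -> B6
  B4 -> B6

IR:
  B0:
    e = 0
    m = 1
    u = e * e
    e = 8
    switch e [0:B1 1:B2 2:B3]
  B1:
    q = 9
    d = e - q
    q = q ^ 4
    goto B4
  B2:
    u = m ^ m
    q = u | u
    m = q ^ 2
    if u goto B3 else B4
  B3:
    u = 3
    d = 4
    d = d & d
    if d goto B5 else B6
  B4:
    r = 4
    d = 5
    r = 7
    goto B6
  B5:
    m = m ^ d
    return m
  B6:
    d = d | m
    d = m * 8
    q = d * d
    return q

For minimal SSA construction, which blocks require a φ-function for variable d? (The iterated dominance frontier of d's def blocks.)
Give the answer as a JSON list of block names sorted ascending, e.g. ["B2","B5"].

idom tree: B1←B0 B2←B0 B3←B0 B4←B0 B5←B3 B6←B0
Dom at joins:
  B3: preds {B0,B2}: {B0} ∩ {B0,B2} = {B0}; idom=B0
  B4: preds {B1,B2}: {B0,B1} ∩ {B0,B2} = {B0}; idom=B0
  B6: preds {B3,B4}: {B0,B3} ∩ {B0,B4} = {B0}; idom=B0

DF walk-up:
  B3←B0: walk · to B0
  B3←B2: walk B2 to B0
  B4←B1: walk B1 to B0
  B4←B2: walk B2 to B0
  B6←B3: walk B3 to B0
  B6←B4: walk B4 to B0
  B0 → ∅
  B1 → {B4}
  B2 → {B3,B4}
  B3 → {B6}
  B4 → {B6}
  B5 → ∅
  B6 → ∅

φ for d: defs {B1,B3,B4,B6}
  DF⁺ = {B4,B6}

Answer: ["B4", "B6"]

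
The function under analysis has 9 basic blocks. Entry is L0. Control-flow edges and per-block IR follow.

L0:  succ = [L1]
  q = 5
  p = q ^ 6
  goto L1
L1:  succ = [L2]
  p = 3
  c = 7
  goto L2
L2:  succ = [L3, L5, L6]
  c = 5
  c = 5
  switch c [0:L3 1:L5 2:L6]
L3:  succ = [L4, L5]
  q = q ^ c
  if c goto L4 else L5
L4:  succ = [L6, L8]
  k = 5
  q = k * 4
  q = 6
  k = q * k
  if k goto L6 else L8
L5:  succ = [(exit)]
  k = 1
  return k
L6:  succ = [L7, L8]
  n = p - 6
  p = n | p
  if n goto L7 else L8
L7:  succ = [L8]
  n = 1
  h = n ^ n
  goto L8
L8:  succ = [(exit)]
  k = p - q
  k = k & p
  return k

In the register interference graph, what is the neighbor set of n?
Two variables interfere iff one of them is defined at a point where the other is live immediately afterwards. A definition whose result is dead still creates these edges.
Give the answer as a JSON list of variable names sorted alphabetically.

Answer: ["p", "q"]

Analysis:
Block summaries:
  L0: def={p,q} ue=∅
  L1: def={c,p} ue=∅
  L2: def={c} ue=∅
  L3: def={q} ue={c,q}
  L4: def={k,q} ue=∅
  L5: def={k} ue=∅
  L6: def={n,p} ue={p}
  L7: def={h,n} ue=∅
  L8: def={k} ue={p,q}

Live sets:
  L0 li=∅ lo={q}
  L1 li={q} lo={p,q}
  L2 li={p,q} lo={c,p,q}
  L3 li={c,p,q} lo={p}
  L4 li={p} lo={p,q}
  L5 li=∅ lo=∅
  L6 li={p,q} lo={p,q}
  L7 li={p,q} lo={p,q}
  L8 li={p,q} lo=∅

Interference:
  c — {p,q}
  h — {p,q}
  k — {p,q}
  n — {p,q}
  p — {c,h,k,n,q}
  q — {c,h,k,n,p}

N(n) = ["p", "q"]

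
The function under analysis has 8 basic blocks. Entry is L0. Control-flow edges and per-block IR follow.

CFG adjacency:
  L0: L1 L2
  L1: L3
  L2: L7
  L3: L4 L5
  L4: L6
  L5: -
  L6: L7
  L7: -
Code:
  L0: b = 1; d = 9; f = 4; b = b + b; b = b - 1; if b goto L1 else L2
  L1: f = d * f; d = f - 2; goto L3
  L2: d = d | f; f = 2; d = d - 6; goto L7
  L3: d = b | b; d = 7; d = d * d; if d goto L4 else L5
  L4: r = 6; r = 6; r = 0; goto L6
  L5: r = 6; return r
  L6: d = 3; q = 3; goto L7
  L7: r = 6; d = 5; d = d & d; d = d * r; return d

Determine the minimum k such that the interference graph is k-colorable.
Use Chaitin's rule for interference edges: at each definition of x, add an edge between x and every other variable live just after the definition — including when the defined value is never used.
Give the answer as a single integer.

Per-block:
  L0: def={b,d,f} ue=∅
  L1: def={d,f} ue={d,f}
  L2: def={d,f} ue={d,f}
  L3: def={d} ue={b}
  L4: def={r} ue=∅
  L5: def={r} ue=∅
  L6: def={d,q} ue=∅
  L7: def={d,r} ue=∅

Liveness:
  L0: in=∅ out={b,d,f}
  L1: in={b,d,f} out={b}
  L2: in={d,f} out=∅
  L3: in={b} out=∅
  L4: in=∅ out=∅
  L5: in=∅ out=∅
  L6: in=∅ out=∅
  L7: in=∅ out=∅

Interfere edges:
  b: {d,f}
  d: {b,f,r}
  f: {b,d}
  q: ∅
  r: {d}

Colouring:
  {b,d,f} pairwise interfere (3-clique) ⇒ χ ≥ 3
  3-colouring: r0={d,q}  r1={b,r}  r2={f}
  χ = 3

Answer: 3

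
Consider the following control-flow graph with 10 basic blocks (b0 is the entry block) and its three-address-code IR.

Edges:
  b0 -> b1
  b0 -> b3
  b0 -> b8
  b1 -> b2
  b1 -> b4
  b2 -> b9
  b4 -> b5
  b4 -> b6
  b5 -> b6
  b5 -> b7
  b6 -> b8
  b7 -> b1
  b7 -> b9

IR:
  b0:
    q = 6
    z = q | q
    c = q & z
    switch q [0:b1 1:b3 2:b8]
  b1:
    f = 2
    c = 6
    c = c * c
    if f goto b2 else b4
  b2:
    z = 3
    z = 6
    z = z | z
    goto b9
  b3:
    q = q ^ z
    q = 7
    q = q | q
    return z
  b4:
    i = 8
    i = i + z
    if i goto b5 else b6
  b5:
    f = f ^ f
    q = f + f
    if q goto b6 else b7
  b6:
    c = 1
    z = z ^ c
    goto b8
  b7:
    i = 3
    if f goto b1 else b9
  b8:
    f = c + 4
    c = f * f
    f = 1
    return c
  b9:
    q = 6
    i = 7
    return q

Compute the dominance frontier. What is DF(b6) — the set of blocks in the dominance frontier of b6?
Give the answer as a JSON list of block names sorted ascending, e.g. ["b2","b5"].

Answer: ["b8"]

Analysis:
idom tree: b1←b0 b2←b1 b3←b0 b4←b1 b5←b4 b6←b4 b7←b5 b8←b0 b9←b1
Dom∩ at merges:
  b1: preds {b0,b7}: {b0} ∩ {b0,b1,b4,b5,b7} = {b0}; idom=b0
  b6: preds {b4,b5}: {b0,b1,b4} ∩ {b0,b1,b4,b5} = {b0,b1,b4}; idom=b4
  b8: preds {b0,b6}: {b0} ∩ {b0,b1,b4,b6} = {b0}; idom=b0
  b9: preds {b2,b7}: {b0,b1,b2} ∩ {b0,b1,b4,b5,b7} = {b0,b1}; idom=b1

DF walk-up:
  join b1 pred b0: · stop@b0
  join b1 pred b7: b7→b5→b4→b1 stop@b0
  join b6 pred b4: · stop@b4
  join b6 pred b5: b5 stop@b4
  join b8 pred b0: · stop@b0
  join b8 pred b6: b6→b4→b1 stop@b0
  join b9 pred b2: b2 stop@b1
  join b9 pred b7: b7→b5→b4 stop@b1
  b0: DF=∅
  b1: DF={b1,b8}
  b2: DF={b9}
  b3: DF=∅
  b4: DF={b1,b8,b9}
  b5: DF={b1,b6,b9}
  b6: DF={b8}
  b7: DF={b1,b9}
  b8: DF=∅
  b9: DF=∅

DF(b6) = ["b8"]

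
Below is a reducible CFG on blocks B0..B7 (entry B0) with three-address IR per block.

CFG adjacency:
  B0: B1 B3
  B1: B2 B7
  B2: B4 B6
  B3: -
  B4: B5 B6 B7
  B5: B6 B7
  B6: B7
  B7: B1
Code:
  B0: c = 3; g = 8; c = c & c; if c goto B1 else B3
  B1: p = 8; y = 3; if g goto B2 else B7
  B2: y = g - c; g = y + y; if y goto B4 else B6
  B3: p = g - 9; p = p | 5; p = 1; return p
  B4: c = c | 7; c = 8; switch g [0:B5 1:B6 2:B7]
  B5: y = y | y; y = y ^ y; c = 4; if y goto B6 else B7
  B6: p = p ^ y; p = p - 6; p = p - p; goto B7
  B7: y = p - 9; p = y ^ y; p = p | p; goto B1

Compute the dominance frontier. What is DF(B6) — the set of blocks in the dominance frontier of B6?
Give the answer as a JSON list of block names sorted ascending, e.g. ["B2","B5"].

Answer: ["B7"]

Analysis:
idom tree: B1←B0 B2←B1 B3←B0 B4←B2 B5←B4 B6←B2 B7←B1
Dom∩ at merges:
  B1: preds {B0,B7}: {B0} ∩ {B0,B1,B7} = {B0}; idom=B0
  B6: preds {B2,B4,B5}: {B0,B1,B2} ∩ {B0,B1,B2,B4} ∩ {B0,B1,B2,B4,B5} = {B0,B1,B2}; idom=B2
  B7: preds {B1,B4,B5,B6}: {B0,B1} ∩ {B0,B1,B2,B4} ∩ {B0,B1,B2,B4,B5} ∩ {B0,B1,B2,B6} = {B0,B1}; idom=B1

DF derivation:
  join B1 pred B0: · stop@B0
  join B1 pred B7: B7→B1 stop@B0
  join B6 pred B2: · stop@B2
  join B6 pred B4: B4 stop@B2
  join B6 pred B5: B5→B4 stop@B2
  join B7 pred B1: · stop@B1
  join B7 pred B4: B4→B2 stop@B1
  join B7 pred B5: B5→B4→B2 stop@B1
  join B7 pred B6: B6→B2 stop@B1
  DF(B0)=∅
  DF(B1)={B1}
  DF(B2)={B7}
  DF(B3)=∅
  DF(B4)={B6,B7}
  DF(B5)={B6,B7}
  DF(B6)={B7}
  DF(B7)={B1}

DF(B6) = ["B7"]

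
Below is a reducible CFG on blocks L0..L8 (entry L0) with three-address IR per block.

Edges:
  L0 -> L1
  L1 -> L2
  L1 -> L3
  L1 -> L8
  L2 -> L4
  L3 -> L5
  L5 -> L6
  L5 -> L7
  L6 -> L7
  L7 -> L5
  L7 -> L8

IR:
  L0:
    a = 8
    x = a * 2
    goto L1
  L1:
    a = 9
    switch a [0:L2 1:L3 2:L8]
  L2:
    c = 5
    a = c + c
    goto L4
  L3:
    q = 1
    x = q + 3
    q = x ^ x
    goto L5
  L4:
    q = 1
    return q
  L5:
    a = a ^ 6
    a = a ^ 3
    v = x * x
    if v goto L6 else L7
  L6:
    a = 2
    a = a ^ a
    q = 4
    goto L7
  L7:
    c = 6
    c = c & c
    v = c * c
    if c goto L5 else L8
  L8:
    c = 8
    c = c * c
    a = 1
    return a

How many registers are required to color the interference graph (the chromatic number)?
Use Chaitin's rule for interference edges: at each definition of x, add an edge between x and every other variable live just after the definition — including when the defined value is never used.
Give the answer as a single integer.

Answer: 4

Derivation:
Per-block:
  L0 def {a,x} use ∅
  L1 def {a} use ∅
  L2 def {a,c} use ∅
  L3 def {q,x} use ∅
  L4 def {q} use ∅
  L5 def {a,v} use {a,x}
  L6 def {a,q} use ∅
  L7 def {c,v} use ∅
  L8 def {a,c} use ∅

Live sets:
  L0: in=∅ out=∅
  L1: in=∅ out={a}
  L2: in=∅ out=∅
  L3: in={a} out={a,x}
  L4: in=∅ out=∅
  L5: in={a,x} out={a,x}
  L6: in={x} out={a,x}
  L7: in={a,x} out={a,x}
  L8: in=∅ out=∅

Interfere edges:
  a↔{c,q,v,x}
  c↔{a,v,x}
  q↔{a,x}
  v↔{a,c,x}
  x↔{a,c,q,v}

Registers:
  {a,c,v,x} pairwise interfere (4-clique) ⇒ χ ≥ 4
  4-colouring: R0={a}  R1={x}  R2={c,q}  R3={v}
  χ = 4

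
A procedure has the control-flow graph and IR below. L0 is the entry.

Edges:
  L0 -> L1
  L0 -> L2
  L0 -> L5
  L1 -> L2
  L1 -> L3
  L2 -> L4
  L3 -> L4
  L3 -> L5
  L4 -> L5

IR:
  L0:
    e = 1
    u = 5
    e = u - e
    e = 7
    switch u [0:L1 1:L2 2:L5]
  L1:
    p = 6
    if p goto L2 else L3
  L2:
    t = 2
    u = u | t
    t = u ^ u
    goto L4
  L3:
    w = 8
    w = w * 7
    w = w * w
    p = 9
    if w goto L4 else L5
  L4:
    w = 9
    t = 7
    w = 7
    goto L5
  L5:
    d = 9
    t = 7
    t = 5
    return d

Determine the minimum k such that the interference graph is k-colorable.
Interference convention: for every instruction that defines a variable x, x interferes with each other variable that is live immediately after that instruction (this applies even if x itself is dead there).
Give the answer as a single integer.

Block summaries:
  L0 def {e,u} use ∅
  L1 def {p} use ∅
  L2 def {t,u} use {u}
  L3 def {p,w} use ∅
  L4 def {t,w} use ∅
  L5 def {d,t} use ∅

Live sets:
  L0 li=∅ lo={u}
  L1 li={u} lo={u}
  L2 li={u} lo=∅
  L3 li=∅ lo=∅
  L4 li=∅ lo=∅
  L5 li=∅ lo=∅

Interfere edges:
  d↔{t}
  e↔{u}
  p↔{u,w}
  t↔{d,u}
  u↔{e,p,t}
  w↔{p}

Colouring:
  {d,t} pairwise interfere (2-clique) ⇒ χ ≥ 2
  2-colouring: R0={d,u,w}  R1={e,p,t}
  χ = 2

Answer: 2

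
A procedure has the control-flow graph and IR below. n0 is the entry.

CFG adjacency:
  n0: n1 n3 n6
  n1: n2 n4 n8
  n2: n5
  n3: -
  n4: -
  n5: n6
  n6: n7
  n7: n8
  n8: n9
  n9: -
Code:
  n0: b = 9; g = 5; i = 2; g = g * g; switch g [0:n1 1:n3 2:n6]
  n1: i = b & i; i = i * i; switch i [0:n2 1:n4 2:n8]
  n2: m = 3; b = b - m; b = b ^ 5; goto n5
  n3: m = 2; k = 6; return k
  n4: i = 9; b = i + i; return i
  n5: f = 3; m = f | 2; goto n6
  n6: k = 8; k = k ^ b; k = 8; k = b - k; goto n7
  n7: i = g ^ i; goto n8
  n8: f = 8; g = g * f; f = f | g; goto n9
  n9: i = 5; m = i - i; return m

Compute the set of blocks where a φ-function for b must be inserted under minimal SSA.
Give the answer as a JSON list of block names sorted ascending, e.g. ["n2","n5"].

idom tree: n1←n0 n2←n1 n3←n0 n4←n1 n5←n2 n6←n0 n7←n6 n8←n0 n9←n8
Dom at joins:
  n6: preds {n0,n5}: {n0} ∩ {n0,n1,n2,n5} = {n0}; idom=n0
  n8: preds {n1,n7}: {n0,n1} ∩ {n0,n6,n7} = {n0}; idom=n0

DF derivation:
  n6←n0: walk · to n0
  n6←n5: walk n5→n2→n1 to n0
  n8←n1: walk n1 to n0
  n8←n7: walk n7→n6 to n0
  n0: DF=∅
  n1: DF={n6,n8}
  n2: DF={n6}
  n3: DF=∅
  n4: DF=∅
  n5: DF={n6}
  n6: DF={n8}
  n7: DF={n8}
  n8: DF=∅
  n9: DF=∅

φ for b: defs {n0,n2,n4}
  DF⁺ = {n6,n8}

Answer: ["n6", "n8"]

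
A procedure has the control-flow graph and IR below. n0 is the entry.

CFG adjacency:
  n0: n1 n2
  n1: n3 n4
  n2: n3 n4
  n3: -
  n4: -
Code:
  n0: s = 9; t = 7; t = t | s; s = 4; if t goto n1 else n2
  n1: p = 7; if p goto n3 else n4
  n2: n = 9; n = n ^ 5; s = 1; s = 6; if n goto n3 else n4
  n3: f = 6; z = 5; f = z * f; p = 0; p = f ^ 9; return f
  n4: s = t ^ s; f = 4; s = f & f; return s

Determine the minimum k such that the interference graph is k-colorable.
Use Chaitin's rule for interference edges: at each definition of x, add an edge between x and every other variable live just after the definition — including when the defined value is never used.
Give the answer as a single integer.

Answer: 3

Working:
Block summaries:
  n0: {s,t} / ∅
  n1: {p} / ∅
  n2: {n,s} / ∅
  n3: {f,p,z} / ∅
  n4: {f,s} / {s,t}

Live sets:
  n0 li=∅ lo={s,t}
  n1 li={s,t} lo={s,t}
  n2 li={t} lo={s,t}
  n3 li=∅ lo=∅
  n4 li={s,t} lo=∅

Conflict graph:
  f: {p,z}
  n: {s,t}
  p: {f,s,t}
  s: {n,p,t}
  t: {n,p,s}
  z: {f}

Chromatic number:
  {n,s,t} pairwise interfere (3-clique) ⇒ χ ≥ 3
  3-colouring: R0={n,p,z}  R1={f,s}  R2={t}
  χ = 3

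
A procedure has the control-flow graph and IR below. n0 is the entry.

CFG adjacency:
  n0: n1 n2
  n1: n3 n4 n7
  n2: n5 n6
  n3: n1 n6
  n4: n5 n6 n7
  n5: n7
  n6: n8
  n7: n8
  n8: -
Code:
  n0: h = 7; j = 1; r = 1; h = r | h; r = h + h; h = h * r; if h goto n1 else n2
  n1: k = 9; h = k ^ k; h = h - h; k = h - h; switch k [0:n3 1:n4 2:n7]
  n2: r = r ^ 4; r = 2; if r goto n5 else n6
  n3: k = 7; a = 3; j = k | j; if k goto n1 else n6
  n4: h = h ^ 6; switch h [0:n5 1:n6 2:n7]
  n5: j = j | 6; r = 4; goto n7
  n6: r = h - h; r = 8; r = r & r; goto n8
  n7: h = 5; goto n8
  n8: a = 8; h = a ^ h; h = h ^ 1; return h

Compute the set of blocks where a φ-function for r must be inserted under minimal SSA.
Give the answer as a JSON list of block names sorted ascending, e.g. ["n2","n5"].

idom tree: n1←n0 n2←n0 n3←n1 n4←n1 n5←n0 n6←n0 n7←n0 n8←n0
Join-block Dom:
  n1: preds {n0,n3}: {n0} ∩ {n0,n1,n3} = {n0}; idom=n0
  n5: preds {n2,n4}: {n0,n2} ∩ {n0,n1,n4} = {n0}; idom=n0
  n6: preds {n2,n3,n4}: {n0,n2} ∩ {n0,n1,n3} ∩ {n0,n1,n4} = {n0}; idom=n0
  n7: preds {n1,n4,n5}: {n0,n1} ∩ {n0,n1,n4} ∩ {n0,n5} = {n0}; idom=n0
  n8: preds {n6,n7}: {n0,n6} ∩ {n0,n7} = {n0}; idom=n0

DF derivation:
  n1←n0: walk · to n0
  n1←n3: walk n3→n1 to n0
  n5←n2: walk n2 to n0
  n5←n4: walk n4→n1 to n0
  n6←n2: walk n2 to n0
  n6←n3: walk n3→n1 to n0
  n6←n4: walk n4→n1 to n0
  n7←n1: walk n1 to n0
  n7←n4: walk n4→n1 to n0
  n7←n5: walk n5 to n0
  n8←n6: walk n6 to n0
  n8←n7: walk n7 to n0
  n0: DF=∅
  n1: DF={n1,n5,n6,n7}
  n2: DF={n5,n6}
  n3: DF={n1,n6}
  n4: DF={n5,n6,n7}
  n5: DF={n7}
  n6: DF={n8}
  n7: DF={n8}
  n8: DF=∅

φ for r: defs {n0,n2,n5,n6}
  DF⁺ = {n5,n6,n7,n8}

Answer: ["n5", "n6", "n7", "n8"]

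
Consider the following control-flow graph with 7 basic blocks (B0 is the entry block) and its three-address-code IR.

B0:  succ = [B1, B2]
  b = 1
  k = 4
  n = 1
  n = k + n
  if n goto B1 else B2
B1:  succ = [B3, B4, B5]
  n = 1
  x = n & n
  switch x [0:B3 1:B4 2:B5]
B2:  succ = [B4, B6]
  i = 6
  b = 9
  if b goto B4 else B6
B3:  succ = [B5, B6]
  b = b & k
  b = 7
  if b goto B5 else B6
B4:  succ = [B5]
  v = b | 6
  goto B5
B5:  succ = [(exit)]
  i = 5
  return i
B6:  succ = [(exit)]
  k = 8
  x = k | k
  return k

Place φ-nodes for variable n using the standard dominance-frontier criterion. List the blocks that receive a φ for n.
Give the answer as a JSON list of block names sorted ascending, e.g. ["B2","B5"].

Answer: ["B4", "B5", "B6"]

Working:
idom tree: B1←B0 B2←B0 B3←B1 B4←B0 B5←B0 B6←B0
Dom∩ at merges:
  B4: preds {B1,B2}: {B0,B1} ∩ {B0,B2} = {B0}; idom=B0
  B5: preds {B1,B3,B4}: {B0,B1} ∩ {B0,B1,B3} ∩ {B0,B4} = {B0}; idom=B0
  B6: preds {B2,B3}: {B0,B2} ∩ {B0,B1,B3} = {B0}; idom=B0

DF walk-up:
  join B4 pred B1: B1 stop@B0
  join B4 pred B2: B2 stop@B0
  join B5 pred B1: B1 stop@B0
  join B5 pred B3: B3→B1 stop@B0
  join B5 pred B4: B4 stop@B0
  join B6 pred B2: B2 stop@B0
  join B6 pred B3: B3→B1 stop@B0
  B0 → ∅
  B1 → {B4,B5,B6}
  B2 → {B4,B6}
  B3 → {B5,B6}
  B4 → {B5}
  B5 → ∅
  B6 → ∅

φ for n: defs {B0,B1}
  DF⁺ = {B4,B5,B6}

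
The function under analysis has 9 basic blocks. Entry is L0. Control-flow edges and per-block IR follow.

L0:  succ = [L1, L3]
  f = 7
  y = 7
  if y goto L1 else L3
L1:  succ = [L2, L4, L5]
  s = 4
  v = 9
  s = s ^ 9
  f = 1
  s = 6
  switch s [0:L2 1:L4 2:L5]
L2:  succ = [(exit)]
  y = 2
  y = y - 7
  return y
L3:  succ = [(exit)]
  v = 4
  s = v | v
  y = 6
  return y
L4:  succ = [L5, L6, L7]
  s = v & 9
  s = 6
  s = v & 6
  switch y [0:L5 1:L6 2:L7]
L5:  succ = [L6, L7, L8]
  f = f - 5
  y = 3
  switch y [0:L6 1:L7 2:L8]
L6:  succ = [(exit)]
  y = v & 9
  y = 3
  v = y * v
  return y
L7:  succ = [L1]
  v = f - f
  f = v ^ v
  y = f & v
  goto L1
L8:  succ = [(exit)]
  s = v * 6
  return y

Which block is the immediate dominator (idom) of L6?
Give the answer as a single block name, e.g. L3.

idom tree: L1←L0 L2←L1 L3←L0 L4←L1 L5←L1 L6←L1 L7←L1 L8←L5
Dom at joins:
  L1: preds {L0,L7}: {L0} ∩ {L0,L1,L7} = {L0}; idom=L0
  L5: preds {L1,L4}: {L0,L1} ∩ {L0,L1,L4} = {L0,L1}; idom=L1
  L6: preds {L4,L5}: {L0,L1,L4} ∩ {L0,L1,L5} = {L0,L1}; idom=L1
  L7: preds {L4,L5}: {L0,L1,L4} ∩ {L0,L1,L5} = {L0,L1}; idom=L1

idom(L6) = L1

Answer: L1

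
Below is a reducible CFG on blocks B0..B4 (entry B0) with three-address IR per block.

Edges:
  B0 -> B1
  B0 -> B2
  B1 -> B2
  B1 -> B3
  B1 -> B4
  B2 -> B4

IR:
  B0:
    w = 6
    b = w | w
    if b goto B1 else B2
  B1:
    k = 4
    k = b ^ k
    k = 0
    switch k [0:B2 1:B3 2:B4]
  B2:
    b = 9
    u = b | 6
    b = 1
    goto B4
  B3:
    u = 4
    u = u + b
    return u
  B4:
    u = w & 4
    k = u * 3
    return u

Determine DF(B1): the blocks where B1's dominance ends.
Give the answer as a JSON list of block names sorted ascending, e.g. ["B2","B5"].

Answer: ["B2", "B4"]

Derivation:
idom tree: B1←B0 B2←B0 B3←B1 B4←B0
Dom at joins:
  B2: preds {B0,B1}: {B0} ∩ {B0,B1} = {B0}; idom=B0
  B4: preds {B1,B2}: {B0,B1} ∩ {B0,B2} = {B0}; idom=B0

DF walk-up:
  join B2 pred B0: · stop@B0
  join B2 pred B1: B1 stop@B0
  join B4 pred B1: B1 stop@B0
  join B4 pred B2: B2 stop@B0
  B0: DF=∅
  B1: DF={B2,B4}
  B2: DF={B4}
  B3: DF=∅
  B4: DF=∅

DF(B1) = ["B2", "B4"]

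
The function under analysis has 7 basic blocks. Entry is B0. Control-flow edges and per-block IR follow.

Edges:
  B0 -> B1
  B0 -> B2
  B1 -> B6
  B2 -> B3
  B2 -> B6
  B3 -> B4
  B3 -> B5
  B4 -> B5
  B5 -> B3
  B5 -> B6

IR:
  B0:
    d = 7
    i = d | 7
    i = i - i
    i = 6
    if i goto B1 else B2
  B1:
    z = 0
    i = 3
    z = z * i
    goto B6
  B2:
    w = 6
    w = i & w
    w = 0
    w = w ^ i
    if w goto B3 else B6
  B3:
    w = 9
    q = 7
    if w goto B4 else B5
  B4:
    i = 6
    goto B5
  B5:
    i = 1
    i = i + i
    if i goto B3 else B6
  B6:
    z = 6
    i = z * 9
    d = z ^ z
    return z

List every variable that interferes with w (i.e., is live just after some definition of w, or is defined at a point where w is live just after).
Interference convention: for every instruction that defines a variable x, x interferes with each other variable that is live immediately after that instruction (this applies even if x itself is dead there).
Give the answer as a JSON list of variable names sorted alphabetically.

Answer: ["i", "q"]

Analysis:
Per-block:
  B0 def {d,i} use ∅
  B1 def {i,z} use ∅
  B2 def {w} use {i}
  B3 def {q,w} use ∅
  B4 def {i} use ∅
  B5 def {i} use ∅
  B6 def {d,i,z} use ∅

Backward fixpoint:
  B0 li=∅ lo={i}
  B1 li=∅ lo=∅
  B2 li={i} lo=∅
  B3 li=∅ lo=∅
  B4 li=∅ lo=∅
  B5 li=∅ lo=∅
  B6 li=∅ lo=∅

Interference:
  d — {z}
  i — {w,z}
  q — {w}
  w — {i,q}
  z — {d,i}

N(w) = ["i", "q"]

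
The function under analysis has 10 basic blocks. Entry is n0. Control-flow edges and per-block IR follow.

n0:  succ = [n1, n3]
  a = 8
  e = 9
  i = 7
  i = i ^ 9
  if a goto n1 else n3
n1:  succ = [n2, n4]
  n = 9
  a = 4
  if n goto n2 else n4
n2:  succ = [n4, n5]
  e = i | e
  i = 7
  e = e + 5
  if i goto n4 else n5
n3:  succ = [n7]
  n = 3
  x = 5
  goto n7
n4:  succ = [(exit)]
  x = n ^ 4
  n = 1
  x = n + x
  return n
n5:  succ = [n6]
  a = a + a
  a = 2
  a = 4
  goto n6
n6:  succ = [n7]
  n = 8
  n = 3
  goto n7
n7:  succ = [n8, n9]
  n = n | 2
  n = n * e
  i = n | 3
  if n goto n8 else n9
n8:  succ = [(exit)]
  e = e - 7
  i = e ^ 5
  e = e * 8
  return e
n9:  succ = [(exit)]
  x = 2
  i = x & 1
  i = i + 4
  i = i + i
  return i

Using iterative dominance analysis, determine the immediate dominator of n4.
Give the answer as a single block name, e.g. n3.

idom tree: n1←n0 n2←n1 n3←n0 n4←n1 n5←n2 n6←n5 n7←n0 n8←n7 n9←n7
Join-block Dom:
  n4: preds {n1,n2}: {n0,n1} ∩ {n0,n1,n2} = {n0,n1}; idom=n1
  n7: preds {n3,n6}: {n0,n3} ∩ {n0,n1,n2,n5,n6} = {n0}; idom=n0

idom(n4) = n1

Answer: n1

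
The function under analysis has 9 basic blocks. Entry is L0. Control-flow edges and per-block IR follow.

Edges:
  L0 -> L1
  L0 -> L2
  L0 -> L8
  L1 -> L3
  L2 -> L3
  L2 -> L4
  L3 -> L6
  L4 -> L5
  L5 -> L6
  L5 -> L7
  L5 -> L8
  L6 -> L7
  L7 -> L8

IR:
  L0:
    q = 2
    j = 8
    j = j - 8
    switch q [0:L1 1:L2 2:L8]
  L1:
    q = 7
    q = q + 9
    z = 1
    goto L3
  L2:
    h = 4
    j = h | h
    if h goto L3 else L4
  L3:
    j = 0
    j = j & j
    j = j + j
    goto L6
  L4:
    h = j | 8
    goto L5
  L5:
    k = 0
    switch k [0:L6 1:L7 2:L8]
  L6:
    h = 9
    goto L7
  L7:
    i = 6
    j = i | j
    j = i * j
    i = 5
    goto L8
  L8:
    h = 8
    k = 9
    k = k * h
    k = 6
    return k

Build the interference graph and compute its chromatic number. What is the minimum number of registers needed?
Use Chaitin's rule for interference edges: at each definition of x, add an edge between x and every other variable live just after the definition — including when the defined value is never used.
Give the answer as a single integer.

def/use:
  L0: {j,q} / ∅
  L1: {q,z} / ∅
  L2: {h,j} / ∅
  L3: {j} / ∅
  L4: {h} / {j}
  L5: {k} / ∅
  L6: {h} / ∅
  L7: {i,j} / {j}
  L8: {h,k} / ∅

Live sets:
  L0: in=∅ out=∅
  L1: in=∅ out=∅
  L2: in=∅ out={j}
  L3: in=∅ out={j}
  L4: in={j} out={j}
  L5: in={j} out={j}
  L6: in={j} out={j}
  L7: in={j} out=∅
  L8: in=∅ out=∅

Conflict graph:
  h — {j,k}
  i — {j}
  j — {h,i,k,q}
  k — {h,j}
  q — {j}
  z — ∅

Chromatic number:
  lower bound: {h,j,k} mutually conflict ⇒ χ ≥ 3
  3-colouring: r0={j,z}  r1={h,i,q}  r2={k}
  χ = 3

Answer: 3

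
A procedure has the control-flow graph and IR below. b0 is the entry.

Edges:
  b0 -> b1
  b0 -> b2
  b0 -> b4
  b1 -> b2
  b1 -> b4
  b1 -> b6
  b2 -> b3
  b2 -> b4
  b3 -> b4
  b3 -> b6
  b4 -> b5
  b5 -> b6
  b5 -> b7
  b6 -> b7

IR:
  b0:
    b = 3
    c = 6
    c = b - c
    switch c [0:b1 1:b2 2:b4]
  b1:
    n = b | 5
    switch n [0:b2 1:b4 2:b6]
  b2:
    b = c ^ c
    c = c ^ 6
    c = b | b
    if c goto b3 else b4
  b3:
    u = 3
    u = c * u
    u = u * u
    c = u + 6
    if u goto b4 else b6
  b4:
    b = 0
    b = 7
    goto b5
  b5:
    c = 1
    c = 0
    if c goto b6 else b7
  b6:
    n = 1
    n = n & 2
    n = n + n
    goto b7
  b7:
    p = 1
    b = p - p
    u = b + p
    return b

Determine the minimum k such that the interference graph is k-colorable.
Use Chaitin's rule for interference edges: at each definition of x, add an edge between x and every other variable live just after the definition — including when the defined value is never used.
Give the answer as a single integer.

Answer: 3

Derivation:
Block summaries:
  b0: {b,c} / ∅
  b1: {n} / {b}
  b2: {b,c} / {c}
  b3: {c,u} / {c}
  b4: {b} / ∅
  b5: {c} / ∅
  b6: {n} / ∅
  b7: {b,p,u} / ∅

Backward fixpoint:
  live b0: ∅→{b,c}
  live b1: {b,c}→{c}
  live b2: {c}→{c}
  live b3: {c}→∅
  live b4: ∅→∅
  live b5: ∅→∅
  live b6: ∅→∅
  live b7: ∅→∅

Interference:
  b↔{c,p,u}
  c↔{b,n,u}
  n↔{c}
  p↔{b}
  u↔{b,c}

Colouring:
  lower bound: {b,c,u} mutually conflict ⇒ χ ≥ 3
  3-colouring: R0={b,n}  R1={c,p}  R2={u}
  χ = 3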